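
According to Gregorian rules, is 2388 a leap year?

Yes

2388 is a leap year.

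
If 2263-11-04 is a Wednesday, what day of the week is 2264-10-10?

Monday

Day-of-year of November 4, 2263: 308.
Day-of-year of October 10, 2264: 284.
2263 has 365 days, so 365 − 308 = 57 days remain in 2263.
Total: 57 + 284 = 341 days.
341 mod 7 = 5, so 5 days after Wednesday is Monday.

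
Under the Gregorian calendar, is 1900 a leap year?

1900 is not a leap year (divisible by 100 but not 400).

No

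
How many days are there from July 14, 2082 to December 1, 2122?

Day-of-year of July 14, 2082: 195.
Day-of-year of December 1, 2122: 335.
2082 has 365 days, so 365 − 195 = 170 days remain in 2082.
Full years 2083–2121: 30 common + 9 leap = 30×365 + 9×366 = 14244 days.
Total: 170 + 14244 + 335 = 14749 days.

14749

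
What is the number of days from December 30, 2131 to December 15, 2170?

From December 30, 2131 to December 30, 2169: 38 years, of which 10 contain a Feb 29 — 28×365 + 10×366 = 13880 days.
December 2169: 31 − 30 = 1 day remains.
Then 11 full months totalling 334 days.
December 1–15, 2170: 15 days.
Residual: 350 days.
Total: 14230 days.

14230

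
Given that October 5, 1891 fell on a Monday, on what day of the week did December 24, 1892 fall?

Saturday

October 1891: 31 − 5 = 26 days remain.
Then 13 full months totalling 396 days.
December 1–24, 1892: 24 days.
Total: 26 + 396 + 24 = 446 days.
446 mod 7 = 5, so 5 days after Monday is Saturday.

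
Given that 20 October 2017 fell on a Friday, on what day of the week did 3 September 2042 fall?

From October 20, 2017 to October 20, 2041: 24 years, of which 6 contain a Feb 29 — 18×365 + 6×366 = 8766 days.
October 2041: 31 − 20 = 11 days remain.
Then 10 full months totalling 304 days.
September 1–3, 2042: 3 days.
Residual: 318 days.
Total: 9084 days.
9084 mod 7 = 5, so 5 days after Friday is Wednesday.

Wednesday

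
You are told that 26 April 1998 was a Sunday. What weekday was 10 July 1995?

Count forward from the earlier date (July 10, 1995) to the later (April 26, 1998):
July 10, 1995 → July 10, 1996: 366 days (1996 is a leap year).
July 10, 1996 → July 10, 1997: 365 days.
July 1997: 31 − 10 = 21 days remain.
Then August (31), September (30), October (31), November (30), December (31), January (31), February 1998 (28), March (31): 31 + 30 + 31 + 30 + 31 + 31 + 28 + 31 = 243 days.
April 1–26, 1998: 26 days.
Residual: 290 days.
Total: 1021 days.
1021 mod 7 = 6, so 6 days before Sunday is Monday.

Monday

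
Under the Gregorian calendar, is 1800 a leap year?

No

1800 is not a leap year (divisible by 100 but not 400).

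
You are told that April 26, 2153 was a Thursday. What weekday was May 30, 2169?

Day-of-year of April 26, 2153: 116.
Day-of-year of May 30, 2169: 150.
2153 has 365 days, so 365 − 116 = 249 days remain in 2153.
Full years 2154–2168: 11 common + 4 leap = 11×365 + 4×366 = 5479 days.
Total: 249 + 5479 + 150 = 5878 days.
5878 mod 7 = 5, so 5 days after Thursday is Tuesday.

Tuesday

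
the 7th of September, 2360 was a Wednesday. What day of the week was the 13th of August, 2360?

Saturday

Count forward from the earlier date (August 13, 2360) to the later (September 7, 2360):
August 2360: 31 − 13 = 18 days remain.
September 1–7, 2360: 7 days.
Total: 18 + 7 = 25 days.
25 mod 7 = 4, so 4 days before Wednesday is Saturday.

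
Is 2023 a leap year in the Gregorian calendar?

2023 is not a leap year.

No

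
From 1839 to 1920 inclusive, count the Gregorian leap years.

Years divisible by 4: 1840, 1844, …, 1920 — 21 in all.
Of these, 1900 is divisible by 100 but not 400, so not leap.
Leap years: 21 − 1 = 20.

20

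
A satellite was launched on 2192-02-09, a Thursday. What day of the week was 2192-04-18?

February 2192: 29 − 9 = 20 days remain (2192 is a leap year, so February has 29 days).
Then March (31): 31 days.
April 1–18, 2192: 18 days.
Total: 20 + 31 + 18 = 69 days.
69 mod 7 = 6, so 6 days after Thursday is Wednesday.

Wednesday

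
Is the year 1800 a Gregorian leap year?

1800 is not a leap year (divisible by 100 but not 400).

No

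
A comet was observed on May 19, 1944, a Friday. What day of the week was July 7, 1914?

Tuesday

Count forward from the earlier date (July 7, 1914) to the later (May 19, 1944):
Day-of-year of July 7, 1914: 188.
Day-of-year of May 19, 1944: 140.
1914 has 365 days, so 365 − 188 = 177 days remain in 1914.
Full years 1915–1943: 22 common + 7 leap = 22×365 + 7×366 = 10592 days.
Total: 177 + 10592 + 140 = 10909 days.
10909 mod 7 = 3, so 3 days before Friday is Tuesday.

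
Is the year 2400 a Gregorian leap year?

2400 is a leap year (divisible by 400).

Yes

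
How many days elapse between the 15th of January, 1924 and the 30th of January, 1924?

15

Within January 1924: 30 − 15 = 15 days.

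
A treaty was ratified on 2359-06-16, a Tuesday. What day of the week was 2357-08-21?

Count forward from the earlier date (August 21, 2357) to the later (June 16, 2359):
August 21, 2357 → August 21, 2358: 365 days.
August 2358: 31 − 21 = 10 days remain.
Then 9 full months totalling 273 days.
June 1–16, 2359: 16 days.
Residual: 299 days.
Total: 664 days.
664 mod 7 = 6, so 6 days before Tuesday is Wednesday.

Wednesday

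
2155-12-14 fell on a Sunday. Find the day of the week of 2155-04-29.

Tuesday

Count forward from the earlier date (April 29, 2155) to the later (December 14, 2155):
April 2155: 30 − 29 = 1 day remains.
Then May (31), June (30), July (31), August (31), September (30), October (31), November (30): 31 + 30 + 31 + 31 + 30 + 31 + 30 = 214 days.
December 1–14, 2155: 14 days.
Total: 1 + 214 + 14 = 229 days.
229 mod 7 = 5, so 5 days before Sunday is Tuesday.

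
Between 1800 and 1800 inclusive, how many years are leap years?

0

Years divisible by 4 in [1800, 1800]: 1800.
Of these, 1800 is divisible by 100 but not 400, so not leap.
Leap years: 1 − 1 = 0.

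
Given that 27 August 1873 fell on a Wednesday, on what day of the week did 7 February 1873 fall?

Friday

Count forward from the earlier date (February 7, 1873) to the later (August 27, 1873):
February 1873: 28 − 7 = 21 days remain (1873 is not a leap year, so February has 28 days).
Then March (31), April (30), May (31), June (30), July (31): 31 + 30 + 31 + 30 + 31 = 153 days.
August 1–27, 1873: 27 days.
Total: 21 + 153 + 27 = 201 days.
201 mod 7 = 5, so 5 days before Wednesday is Friday.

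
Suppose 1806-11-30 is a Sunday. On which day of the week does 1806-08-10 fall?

Count forward from the earlier date (August 10, 1806) to the later (November 30, 1806):
August 1806: 31 − 10 = 21 days remain.
Then September (30), October (31): 30 + 31 = 61 days.
November 1–30, 1806: 30 days.
Total: 21 + 61 + 30 = 112 days.
112 is a multiple of 7, so 1806-08-10 falls on the same weekday: Sunday.

Sunday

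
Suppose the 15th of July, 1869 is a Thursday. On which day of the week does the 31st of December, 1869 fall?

Friday

July 1869: 31 − 15 = 16 days remain.
Then August (31), September (30), October (31), November (30): 31 + 30 + 31 + 30 = 122 days.
December 1–31, 1869: 31 days.
Total: 16 + 122 + 31 = 169 days.
169 mod 7 = 1, so 1 day after Thursday is Friday.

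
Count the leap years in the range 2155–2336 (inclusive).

Years divisible by 4: 2156, 2160, …, 2336 — 46 in all.
Of these, 2200, 2300 are divisible by 100 but not 400, so not leap.
Leap years: 46 − 2 = 44.

44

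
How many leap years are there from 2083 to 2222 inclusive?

Years divisible by 4: 2084, 2088, …, 2220 — 35 in all.
Of these, 2100, 2200 are divisible by 100 but not 400, so not leap.
Leap years: 35 − 2 = 33.

33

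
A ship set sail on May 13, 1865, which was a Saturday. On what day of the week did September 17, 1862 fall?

Wednesday

Count forward from the earlier date (September 17, 1862) to the later (May 13, 1865):
Day-of-year of September 17, 1862: 260.
Day-of-year of May 13, 1865: 133.
1862 has 365 days, so 365 − 260 = 105 days remain in 1862.
Full years: 1863: 365; 1864: 366. Sum = 731.
Total: 105 + 731 + 133 = 969 days.
969 mod 7 = 3, so 3 days before Saturday is Wednesday.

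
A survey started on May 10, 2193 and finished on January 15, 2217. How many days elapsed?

Day-of-year of May 10, 2193: 130.
Day-of-year of January 15, 2217: 15.
2193 has 365 days, so 365 − 130 = 235 days remain in 2193.
Full years 2194–2216: 18 common + 5 leap = 18×365 + 5×366 = 8400 days.
Total: 235 + 8400 + 15 = 8650 days.

8650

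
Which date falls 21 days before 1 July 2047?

10 June 2047

Count 21 days before July 1, 2047:
June 2047: 30 − 10 = 20 days remain.
July 1, 2047: 1 day.
Total: 20 + 1 = 21 days.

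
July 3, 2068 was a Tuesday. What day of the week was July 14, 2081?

From July 3, 2068 to July 3, 2081: 13 years, of which 3 contain a Feb 29 — 10×365 + 3×366 = 4748 days.
Within July 2081: 14 − 3 = 11 days.
Total: 4759 days.
4759 mod 7 = 6, so 6 days after Tuesday is Monday.

Monday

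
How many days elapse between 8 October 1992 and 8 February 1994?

488

Day-of-year of October 8, 1992: 282.
Day-of-year of February 8, 1994: 39.
1992 has 366 days, so 366 − 282 = 84 days remain in 1992.
Full years: 1993: 365. Sum = 365.
Total: 84 + 365 + 39 = 488 days.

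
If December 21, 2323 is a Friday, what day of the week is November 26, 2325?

Thursday

December 2323: 31 − 21 = 10 days remain.
Then 22 full months totalling 670 days.
November 1–26, 2325: 26 days.
Total: 10 + 670 + 26 = 706 days.
706 mod 7 = 6, so 6 days after Friday is Thursday.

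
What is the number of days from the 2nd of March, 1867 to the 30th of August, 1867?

181

March 1867: 31 − 2 = 29 days remain.
Then April (30), May (31), June (30), July (31): 30 + 31 + 30 + 31 = 122 days.
August 1–30, 1867: 30 days.
Total: 29 + 122 + 30 = 181 days.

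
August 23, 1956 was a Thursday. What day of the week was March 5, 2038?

From August 23, 1956 to August 23, 2037: 81 years, of which 20 contain a Feb 29 — 61×365 + 20×366 = 29585 days.
(2000 is a leap year (divisible by 400).)
August 2037: 31 − 23 = 8 days remain.
Then September (30), October (31), November (30), December (31), January (31), February 2038 (28): 30 + 31 + 30 + 31 + 31 + 28 = 181 days.
March 1–5, 2038: 5 days.
Residual: 194 days.
Total: 29779 days.
29779 mod 7 = 1, so 1 day after Thursday is Friday.

Friday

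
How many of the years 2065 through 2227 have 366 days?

Years divisible by 4: 2068, 2072, …, 2224 — 40 in all.
Of these, 2100, 2200 are divisible by 100 but not 400, so not leap.
Leap years: 40 − 2 = 38.

38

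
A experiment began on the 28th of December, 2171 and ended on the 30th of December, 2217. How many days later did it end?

Day-of-year of December 28, 2171: 362.
Day-of-year of December 30, 2217: 364.
2171 has 365 days, so 365 − 362 = 3 days remain in 2171.
Full years 2172–2216: 34 common + 11 leap = 34×365 + 11×366 = 16436 days.
Total: 3 + 16436 + 364 = 16803 days.

16803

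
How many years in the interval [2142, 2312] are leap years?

Years divisible by 4: 2144, 2148, …, 2312 — 43 in all.
Of these, 2200, 2300 are divisible by 100 but not 400, so not leap.
Leap years: 43 − 2 = 41.

41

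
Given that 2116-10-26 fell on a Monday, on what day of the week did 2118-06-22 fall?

Wednesday

October 26, 2116 → October 26, 2117: 365 days.
October 2117: 31 − 26 = 5 days remain.
Then November (30), December (31), January (31), February 2118 (28), March (31), April (30), May (31): 30 + 31 + 31 + 28 + 31 + 30 + 31 = 212 days.
June 1–22, 2118: 22 days.
Residual: 239 days.
Total: 604 days.
604 mod 7 = 2, so 2 days after Monday is Wednesday.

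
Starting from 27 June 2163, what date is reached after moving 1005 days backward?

25 September 2160

Count 1005 days before June 27, 2163:
Day-of-year of September 25, 2160: 269.
Day-of-year of June 27, 2163: 178.
2160 has 366 days, so 366 − 269 = 97 days remain in 2160.
Full years: 2161: 365; 2162: 365. Sum = 730.
Total: 97 + 730 + 178 = 1005 days.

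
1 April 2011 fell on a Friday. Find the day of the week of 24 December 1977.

Saturday

Count forward from the earlier date (December 24, 1977) to the later (April 1, 2011):
Day-of-year of December 24, 1977: 358.
Day-of-year of April 1, 2011: 91.
1977 has 365 days, so 365 − 358 = 7 days remain in 1977.
Full years 1978–2010: 25 common + 8 leap = 25×365 + 8×366 = 12053 days.
Total: 7 + 12053 + 91 = 12151 days.
12151 mod 7 = 6, so 6 days before Friday is Saturday.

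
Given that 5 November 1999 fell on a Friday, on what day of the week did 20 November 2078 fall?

Sunday

Day-of-year of November 5, 1999: 309.
Day-of-year of November 20, 2078: 324.
1999 has 365 days, so 365 − 309 = 56 days remain in 1999.
Full years 2000–2077: 58 common + 20 leap = 58×365 + 20×366 = 28490 days.
Total: 56 + 28490 + 324 = 28870 days.
28870 mod 7 = 2, so 2 days after Friday is Sunday.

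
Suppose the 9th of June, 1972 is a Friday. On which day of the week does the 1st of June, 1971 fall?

Count forward from the earlier date (June 1, 1971) to the later (June 9, 1972):
Day-of-year of June 1, 1971: 152.
Day-of-year of June 9, 1972: 161.
1971 has 365 days, so 365 − 152 = 213 days remain in 1971.
Total: 213 + 161 = 374 days.
374 mod 7 = 3, so 3 days before Friday is Tuesday.

Tuesday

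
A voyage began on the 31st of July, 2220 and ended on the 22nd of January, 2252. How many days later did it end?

Day-of-year of July 31, 2220: 213.
Day-of-year of January 22, 2252: 22.
2220 has 366 days, so 366 − 213 = 153 days remain in 2220.
Full years 2221–2251: 24 common + 7 leap = 24×365 + 7×366 = 11322 days.
Total: 153 + 11322 + 22 = 11497 days.

11497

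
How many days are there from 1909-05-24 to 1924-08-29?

From May 24, 1909 to May 24, 1924: 15 years, of which 4 contain a Feb 29 — 11×365 + 4×366 = 5479 days.
May 1924: 31 − 24 = 7 days remain.
Then June (30), July (31): 30 + 31 = 61 days.
August 1–29, 1924: 29 days.
Residual: 97 days.
Total: 5576 days.

5576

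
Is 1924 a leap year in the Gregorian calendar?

1924 is a leap year.

Yes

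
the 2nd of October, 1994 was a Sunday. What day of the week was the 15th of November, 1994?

October 1994: 31 − 2 = 29 days remain.
November 1–15, 1994: 15 days.
Total: 29 + 15 = 44 days.
44 mod 7 = 2, so 2 days after Sunday is Tuesday.

Tuesday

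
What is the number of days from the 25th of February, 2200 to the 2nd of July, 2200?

February 2200: 28 − 25 = 3 days remain (2200 is not a leap year (divisible by 100 but not 400), so February has 28 days).
Then March (31), April (30), May (31), June (30): 31 + 30 + 31 + 30 = 122 days.
July 1–2, 2200: 2 days.
Total: 3 + 122 + 2 = 127 days.

127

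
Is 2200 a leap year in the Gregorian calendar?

No

2200 is not a leap year (divisible by 100 but not 400).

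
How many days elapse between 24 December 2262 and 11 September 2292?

From December 24, 2262 to December 24, 2291: 29 years, of which 7 contain a Feb 29 — 22×365 + 7×366 = 10592 days.
December 2291: 31 − 24 = 7 days remain.
Then January (31), February 2292 (29), March (31), April (30), May (31), June (30), July (31), August (31): 31 + 29 + 31 + 30 + 31 + 30 + 31 + 31 = 244 days.
September 1–11, 2292: 11 days.
Residual: 262 days.
Total: 10854 days.

10854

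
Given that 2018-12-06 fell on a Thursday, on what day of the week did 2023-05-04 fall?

Thursday

December 6, 2018 → December 6, 2019: 365 days.
December 6, 2019 → December 6, 2020: 366 days (2020 is a leap year).
December 6, 2020 → December 6, 2021: 365 days.
December 6, 2021 → December 6, 2022: 365 days.
December 2022: 31 − 6 = 25 days remain.
Then January (31), February 2023 (28), March (31), April (30): 31 + 28 + 31 + 30 = 120 days.
May 1–4, 2023: 4 days.
Residual: 149 days.
Total: 1610 days.
1610 is a multiple of 7, so 2023-05-04 falls on the same weekday: Thursday.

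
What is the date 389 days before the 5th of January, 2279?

the 12th of December, 2277

Count 389 days before January 5, 2279:
December 12, 2277 → December 12, 2278: 365 days.
December 2278: 31 − 12 = 19 days remain.
January 1–5, 2279: 5 days.
Residual: 24 days.
Total: 389 days.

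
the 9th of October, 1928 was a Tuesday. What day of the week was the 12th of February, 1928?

Sunday

Count forward from the earlier date (February 12, 1928) to the later (October 9, 1928):
February 1928: 29 − 12 = 17 days remain (1928 is a leap year, so February has 29 days).
Then March (31), April (30), May (31), June (30), July (31), August (31), September (30): 31 + 30 + 31 + 30 + 31 + 31 + 30 = 214 days.
October 1–9, 1928: 9 days.
Total: 17 + 214 + 9 = 240 days.
240 mod 7 = 2, so 2 days before Tuesday is Sunday.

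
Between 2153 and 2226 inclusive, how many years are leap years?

Years divisible by 4: 2156, 2160, …, 2224 — 18 in all.
Of these, 2200 is divisible by 100 but not 400, so not leap.
Leap years: 18 − 1 = 17.

17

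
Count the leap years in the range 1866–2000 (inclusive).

Years divisible by 4: 1868, 1872, …, 2000 — 34 in all.
Of these, 1900 is divisible by 100 but not 400, so not leap.
2000 is divisible by 400, so still leap.
Leap years: 34 − 1 = 33.

33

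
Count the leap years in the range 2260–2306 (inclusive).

Years divisible by 4 in [2260, 2306]: 2260, 2264, 2268, 2272, 2276, 2280, 2284, 2288, 2292, 2296, 2300, 2304.
Of these, 2300 is divisible by 100 but not 400, so not leap.
Leap years: 12 − 1 = 11.

11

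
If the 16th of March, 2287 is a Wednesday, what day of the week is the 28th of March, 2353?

Day-of-year of March 16, 2287: 75.
Day-of-year of March 28, 2353: 87.
2287 has 365 days, so 365 − 75 = 290 days remain in 2287.
Full years 2288–2352: 49 common + 16 leap = 49×365 + 16×366 = 23741 days.
Total: 290 + 23741 + 87 = 24118 days.
24118 mod 7 = 3, so 3 days after Wednesday is Saturday.

Saturday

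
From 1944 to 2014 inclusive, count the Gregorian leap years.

18

Years divisible by 4: 1944, 1948, …, 2012 — 18 in all.
2000 is divisible by 400, so still leap.
No century exceptions apply. Count: 18.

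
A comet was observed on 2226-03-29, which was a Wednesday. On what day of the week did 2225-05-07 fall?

Count forward from the earlier date (May 7, 2225) to the later (March 29, 2226):
Day-of-year of May 7, 2225: 127.
Day-of-year of March 29, 2226: 88.
2225 has 365 days, so 365 − 127 = 238 days remain in 2225.
Total: 238 + 88 = 326 days.
326 mod 7 = 4, so 4 days before Wednesday is Saturday.

Saturday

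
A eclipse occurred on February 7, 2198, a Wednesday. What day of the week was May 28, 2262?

From February 7, 2198 to February 7, 2262: 64 years, of which 15 contain a Feb 29 — 49×365 + 15×366 = 23375 days.
(2200 is not a leap year (divisible by 100 but not 400).)
February 2262: 28 − 7 = 21 days remain (2262 is not a leap year, so February has 28 days).
Then March (31), April (30): 31 + 30 = 61 days.
May 1–28, 2262: 28 days.
Residual: 110 days.
Total: 23485 days.
23485 is a multiple of 7, so May 28, 2262 falls on the same weekday: Wednesday.

Wednesday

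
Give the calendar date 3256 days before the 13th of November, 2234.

the 14th of December, 2225

Count 3256 days before November 13, 2234:
From December 14, 2225 to December 14, 2233: 8 years, of which 2 contain a Feb 29 — 6×365 + 2×366 = 2922 days.
December 2233: 31 − 14 = 17 days remain.
Then 10 full months totalling 304 days.
November 1–13, 2234: 13 days.
Residual: 334 days.
Total: 3256 days.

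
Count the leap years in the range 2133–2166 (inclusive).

Years divisible by 4 in [2133, 2166]: 2136, 2140, 2144, 2148, 2152, 2156, 2160, 2164.
No century exceptions apply. Count: 8.

8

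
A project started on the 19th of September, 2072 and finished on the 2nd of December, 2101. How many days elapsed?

From September 19, 2072 to September 19, 2101: 29 years, of which 6 contain a Feb 29 — 23×365 + 6×366 = 10591 days.
(2100 is not a leap year (divisible by 100 but not 400).)
September 2101: 30 − 19 = 11 days remain.
Then October (31), November (30): 31 + 30 = 61 days.
December 1–2, 2101: 2 days.
Residual: 74 days.
Total: 10665 days.

10665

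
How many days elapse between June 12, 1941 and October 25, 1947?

2326

June 12, 1941 → June 12, 1942: 365 days.
June 12, 1942 → June 12, 1943: 365 days.
June 12, 1943 → June 12, 1944: 366 days (1944 is a leap year).
June 12, 1944 → June 12, 1945: 365 days.
June 12, 1945 → June 12, 1946: 365 days.
June 12, 1946 → June 12, 1947: 365 days.
June 1947: 30 − 12 = 18 days remain.
Then July (31), August (31), September (30): 31 + 31 + 30 = 92 days.
October 1–25, 1947: 25 days.
Residual: 135 days.
Total: 2326 days.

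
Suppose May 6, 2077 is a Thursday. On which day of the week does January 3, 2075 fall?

Thursday

Count forward from the earlier date (January 3, 2075) to the later (May 6, 2077):
January 3, 2075 → January 3, 2076: 365 days.
January 3, 2076 → January 3, 2077: 366 days (2076 is a leap year).
January 2077: 31 − 3 = 28 days remain.
Then February 2077 (28), March (31), April (30): 28 + 31 + 30 = 89 days.
May 1–6, 2077: 6 days.
Residual: 123 days.
Total: 854 days.
854 is a multiple of 7, so January 3, 2075 falls on the same weekday: Thursday.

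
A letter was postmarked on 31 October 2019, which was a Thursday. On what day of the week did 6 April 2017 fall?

Count forward from the earlier date (April 6, 2017) to the later (October 31, 2019):
Day-of-year of April 6, 2017: 96.
Day-of-year of October 31, 2019: 304.
2017 has 365 days, so 365 − 96 = 269 days remain in 2017.
Full years: 2018: 365. Sum = 365.
Total: 269 + 365 + 304 = 938 days.
938 is a multiple of 7, so 6 April 2017 falls on the same weekday: Thursday.

Thursday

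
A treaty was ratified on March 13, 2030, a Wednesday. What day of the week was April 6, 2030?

March 2030: 31 − 13 = 18 days remain.
April 1–6, 2030: 6 days.
Total: 18 + 6 = 24 days.
24 mod 7 = 3, so 3 days after Wednesday is Saturday.

Saturday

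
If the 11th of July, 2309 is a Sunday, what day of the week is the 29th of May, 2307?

Count forward from the earlier date (May 29, 2307) to the later (July 11, 2309):
May 29, 2307 → May 29, 2308: 366 days (2308 is a leap year).
May 29, 2308 → May 29, 2309: 365 days.
May 2309: 31 − 29 = 2 days remain.
Then June (30): 30 days.
July 1–11, 2309: 11 days.
Residual: 43 days.
Total: 774 days.
774 mod 7 = 4, so 4 days before Sunday is Wednesday.

Wednesday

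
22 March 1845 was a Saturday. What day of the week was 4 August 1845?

March 1845: 31 − 22 = 9 days remain.
Then April (30), May (31), June (30), July (31): 30 + 31 + 30 + 31 = 122 days.
August 1–4, 1845: 4 days.
Total: 9 + 122 + 4 = 135 days.
135 mod 7 = 2, so 2 days after Saturday is Monday.

Monday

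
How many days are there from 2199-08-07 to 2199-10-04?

August 2199: 31 − 7 = 24 days remain.
Then September (30): 30 days.
October 1–4, 2199: 4 days.
Total: 24 + 30 + 4 = 58 days.

58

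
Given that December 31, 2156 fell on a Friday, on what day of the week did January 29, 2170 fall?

Day-of-year of December 31, 2156: 366.
Day-of-year of January 29, 2170: 29.
2156 has 366 days, so 366 − 366 = 0 days remain in 2156.
Full years 2157–2169: 10 common + 3 leap = 10×365 + 3×366 = 4748 days.
Total: 0 + 4748 + 29 = 4777 days.
4777 mod 7 = 3, so 3 days after Friday is Monday.

Monday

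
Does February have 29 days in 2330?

No

2330 is not a leap year.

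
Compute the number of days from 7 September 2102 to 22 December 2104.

837

September 2102: 30 − 7 = 23 days remain.
Then 26 full months totalling 792 days.
December 1–22, 2104: 22 days.
Total: 23 + 792 + 22 = 837 days.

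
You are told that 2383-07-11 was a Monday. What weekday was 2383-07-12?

Tuesday

Within July 2383: 12 − 11 = 1 day.
1 mod 7 = 1, so 1 day after Monday is Tuesday.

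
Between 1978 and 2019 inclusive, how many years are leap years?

10

Years divisible by 4 in [1978, 2019]: 1980, 1984, 1988, 1992, 1996, 2000, 2004, 2008, 2012, 2016.
2000 is divisible by 400, so still leap.
No century exceptions apply. Count: 10.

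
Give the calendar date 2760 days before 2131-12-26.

2124-06-05

Count 2760 days before December 26, 2131:
Day-of-year of June 5, 2124: 157.
Day-of-year of December 26, 2131: 360.
2124 has 366 days, so 366 − 157 = 209 days remain in 2124.
Full years: 2125: 365; 2126: 365; 2127: 365; 2128: 366; 2129: 365; 2130: 365. Sum = 2191.
Total: 209 + 2191 + 360 = 2760 days.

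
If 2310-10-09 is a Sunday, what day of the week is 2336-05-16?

Saturday

From October 9, 2310 to October 9, 2335: 25 years, of which 6 contain a Feb 29 — 19×365 + 6×366 = 9131 days.
October 2335: 31 − 9 = 22 days remain.
Then November (30), December (31), January (31), February 2336 (29), March (31), April (30): 30 + 31 + 31 + 29 + 31 + 30 = 182 days.
May 1–16, 2336: 16 days.
Residual: 220 days.
Total: 9351 days.
9351 mod 7 = 6, so 6 days after Sunday is Saturday.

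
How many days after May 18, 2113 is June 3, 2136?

8417

Day-of-year of May 18, 2113: 138.
Day-of-year of June 3, 2136: 155.
2113 has 365 days, so 365 − 138 = 227 days remain in 2113.
Full years 2114–2135: 17 common + 5 leap = 17×365 + 5×366 = 8035 days.
Total: 227 + 8035 + 155 = 8417 days.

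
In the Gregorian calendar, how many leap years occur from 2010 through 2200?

Years divisible by 4: 2012, 2016, …, 2200 — 48 in all.
Of these, 2100, 2200 are divisible by 100 but not 400, so not leap.
Leap years: 48 − 2 = 46.

46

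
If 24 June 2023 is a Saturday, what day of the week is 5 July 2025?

Saturday

June 24, 2023 → June 24, 2024: 366 days (2024 is a leap year).
June 24, 2024 → June 24, 2025: 365 days.
June 2025: 30 − 24 = 6 days remain.
July 1–5, 2025: 5 days.
Residual: 11 days.
Total: 742 days.
742 is a multiple of 7, so 5 July 2025 falls on the same weekday: Saturday.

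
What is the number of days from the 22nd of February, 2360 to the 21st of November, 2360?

273

February 2360: 29 − 22 = 7 days remain (2360 is a leap year, so February has 29 days).
Then March (31), April (30), May (31), June (30), July (31), August (31), September (30), October (31): 31 + 30 + 31 + 30 + 31 + 31 + 30 + 31 = 245 days.
November 1–21, 2360: 21 days.
Total: 7 + 245 + 21 = 273 days.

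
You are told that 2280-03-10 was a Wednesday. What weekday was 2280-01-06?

Tuesday

Count forward from the earlier date (January 6, 2280) to the later (March 10, 2280):
January 2280: 31 − 6 = 25 days remain.
Then February 2280 (29): 29 days.
March 1–10, 2280: 10 days.
Total: 25 + 29 + 10 = 64 days.
64 mod 7 = 1, so 1 day before Wednesday is Tuesday.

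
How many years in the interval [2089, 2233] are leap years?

34

Years divisible by 4: 2092, 2096, …, 2232 — 36 in all.
Of these, 2100, 2200 are divisible by 100 but not 400, so not leap.
Leap years: 36 − 2 = 34.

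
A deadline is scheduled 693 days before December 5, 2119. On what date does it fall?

January 11, 2118

Count 693 days before December 5, 2119:
January 2118: 31 − 11 = 20 days remain.
Then 22 full months totalling 668 days.
December 1–5, 2119: 5 days.
Total: 20 + 668 + 5 = 693 days.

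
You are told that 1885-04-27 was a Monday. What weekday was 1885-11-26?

April 1885: 30 − 27 = 3 days remain.
Then May (31), June (30), July (31), August (31), September (30), October (31): 31 + 30 + 31 + 31 + 30 + 31 = 184 days.
November 1–26, 1885: 26 days.
Total: 3 + 184 + 26 = 213 days.
213 mod 7 = 3, so 3 days after Monday is Thursday.

Thursday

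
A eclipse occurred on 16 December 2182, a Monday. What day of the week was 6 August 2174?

Saturday

Count forward from the earlier date (August 6, 2174) to the later (December 16, 2182):
Day-of-year of August 6, 2174: 218.
Day-of-year of December 16, 2182: 350.
2174 has 365 days, so 365 − 218 = 147 days remain in 2174.
Full years 2175–2181: 5 common + 2 leap = 5×365 + 2×366 = 2557 days.
Total: 147 + 2557 + 350 = 3054 days.
3054 mod 7 = 2, so 2 days before Monday is Saturday.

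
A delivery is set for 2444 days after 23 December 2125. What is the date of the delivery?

1 September 2132

Count 2444 days after December 23, 2125:
Day-of-year of December 23, 2125: 357.
Day-of-year of September 1, 2132: 245.
2125 has 365 days, so 365 − 357 = 8 days remain in 2125.
Full years: 2126: 365; 2127: 365; 2128: 366; 2129: 365; 2130: 365; 2131: 365. Sum = 2191.
Total: 8 + 2191 + 245 = 2444 days.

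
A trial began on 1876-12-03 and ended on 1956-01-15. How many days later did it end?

28896

From December 3, 1876 to December 3, 1955: 79 years, of which 18 contain a Feb 29 — 61×365 + 18×366 = 28853 days.
(1900 is not a leap year (divisible by 100 but not 400).)
December 1955: 31 − 3 = 28 days remain.
January 1–15, 1956: 15 days.
Residual: 43 days.
Total: 28896 days.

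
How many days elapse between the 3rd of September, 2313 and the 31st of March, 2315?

September 3, 2313 → September 3, 2314: 365 days.
September 2314: 30 − 3 = 27 days remain.
Then October (31), November (30), December (31), January (31), February 2315 (28): 31 + 30 + 31 + 31 + 28 = 151 days.
March 1–31, 2315: 31 days.
Residual: 209 days.
Total: 574 days.

574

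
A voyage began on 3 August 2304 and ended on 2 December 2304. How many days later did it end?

August 2304: 31 − 3 = 28 days remain.
Then September (30), October (31), November (30): 30 + 31 + 30 = 91 days.
December 1–2, 2304: 2 days.
Total: 28 + 91 + 2 = 121 days.

121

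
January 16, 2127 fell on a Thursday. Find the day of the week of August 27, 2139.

Day-of-year of January 16, 2127: 16.
Day-of-year of August 27, 2139: 239.
2127 has 365 days, so 365 − 16 = 349 days remain in 2127.
Full years 2128–2138: 8 common + 3 leap = 8×365 + 3×366 = 4018 days.
Total: 349 + 4018 + 239 = 4606 days.
4606 is a multiple of 7, so August 27, 2139 falls on the same weekday: Thursday.

Thursday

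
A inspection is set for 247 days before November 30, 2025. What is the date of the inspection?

March 28, 2025

Count 247 days before November 30, 2025:
March 2025: 31 − 28 = 3 days remain.
Then April (30), May (31), June (30), July (31), August (31), September (30), October (31): 30 + 31 + 30 + 31 + 31 + 30 + 31 = 214 days.
November 1–30, 2025: 30 days.
Total: 3 + 214 + 30 = 247 days.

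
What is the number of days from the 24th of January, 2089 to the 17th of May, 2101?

From January 24, 2089 to January 24, 2101: 12 years, of which 2 contain a Feb 29 — 10×365 + 2×366 = 4382 days.
(2100 is not a leap year (divisible by 100 but not 400).)
January 2101: 31 − 24 = 7 days remain.
Then February 2101 (28), March (31), April (30): 28 + 31 + 30 = 89 days.
May 1–17, 2101: 17 days.
Residual: 113 days.
Total: 4495 days.

4495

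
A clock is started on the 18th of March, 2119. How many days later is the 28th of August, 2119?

March 2119: 31 − 18 = 13 days remain.
Then April (30), May (31), June (30), July (31): 30 + 31 + 30 + 31 = 122 days.
August 1–28, 2119: 28 days.
Total: 13 + 122 + 28 = 163 days.

163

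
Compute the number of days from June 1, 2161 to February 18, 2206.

From June 1, 2161 to June 1, 2205: 44 years, of which 10 contain a Feb 29 — 34×365 + 10×366 = 16070 days.
(2200 is not a leap year (divisible by 100 but not 400).)
June 2205: 30 − 1 = 29 days remain.
Then July (31), August (31), September (30), October (31), November (30), December (31), January (31): 31 + 31 + 30 + 31 + 30 + 31 + 31 = 215 days.
February 1–18, 2206: 18 days (2206 is not a leap year).
Residual: 262 days.
Total: 16332 days.

16332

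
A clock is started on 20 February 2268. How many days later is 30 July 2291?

8561

From February 20, 2268 to February 20, 2291: 23 years, of which 6 contain a Feb 29 — 17×365 + 6×366 = 8401 days.
February 2291: 28 − 20 = 8 days remain (2291 is not a leap year, so February has 28 days).
Then March (31), April (30), May (31), June (30): 31 + 30 + 31 + 30 = 122 days.
July 1–30, 2291: 30 days.
Residual: 160 days.
Total: 8561 days.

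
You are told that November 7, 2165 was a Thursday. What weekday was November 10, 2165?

Sunday

Within November 2165: 10 − 7 = 3 days.
3 mod 7 = 3, so 3 days after Thursday is Sunday.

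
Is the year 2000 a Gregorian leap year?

2000 is a leap year (divisible by 400).

Yes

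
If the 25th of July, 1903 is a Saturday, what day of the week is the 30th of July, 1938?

Saturday

Day-of-year of July 25, 1903: 206.
Day-of-year of July 30, 1938: 211.
1903 has 365 days, so 365 − 206 = 159 days remain in 1903.
Full years 1904–1937: 25 common + 9 leap = 25×365 + 9×366 = 12419 days.
Total: 159 + 12419 + 211 = 12789 days.
12789 is a multiple of 7, so the 30th of July, 1938 falls on the same weekday: Saturday.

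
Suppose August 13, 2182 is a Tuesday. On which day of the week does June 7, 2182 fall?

Friday

Count forward from the earlier date (June 7, 2182) to the later (August 13, 2182):
June 2182: 30 − 7 = 23 days remain.
Then July (31): 31 days.
August 1–13, 2182: 13 days.
Total: 23 + 31 + 13 = 67 days.
67 mod 7 = 4, so 4 days before Tuesday is Friday.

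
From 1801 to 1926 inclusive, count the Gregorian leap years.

Years divisible by 4: 1804, 1808, …, 1924 — 31 in all.
Of these, 1900 is divisible by 100 but not 400, so not leap.
Leap years: 31 − 1 = 30.

30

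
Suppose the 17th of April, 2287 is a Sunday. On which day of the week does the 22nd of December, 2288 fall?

April 17, 2287 → April 17, 2288: 366 days (2288 is a leap year).
April 2288: 30 − 17 = 13 days remain.
Then May (31), June (30), July (31), August (31), September (30), October (31), November (30): 31 + 30 + 31 + 31 + 30 + 31 + 30 = 214 days.
December 1–22, 2288: 22 days.
Residual: 249 days.
Total: 615 days.
615 mod 7 = 6, so 6 days after Sunday is Saturday.

Saturday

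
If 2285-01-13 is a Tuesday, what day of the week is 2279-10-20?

Monday

Count forward from the earlier date (October 20, 2279) to the later (January 13, 2285):
October 20, 2279 → October 20, 2280: 366 days (2280 is a leap year).
October 20, 2280 → October 20, 2281: 365 days.
October 20, 2281 → October 20, 2282: 365 days.
October 20, 2282 → October 20, 2283: 365 days.
October 20, 2283 → October 20, 2284: 366 days (2284 is a leap year).
October 2284: 31 − 20 = 11 days remain.
Then November (30), December (31): 30 + 31 = 61 days.
January 1–13, 2285: 13 days.
Residual: 85 days.
Total: 1912 days.
1912 mod 7 = 1, so 1 day before Tuesday is Monday.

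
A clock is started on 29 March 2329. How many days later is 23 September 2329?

March 2329: 31 − 29 = 2 days remain.
Then April (30), May (31), June (30), July (31), August (31): 30 + 31 + 30 + 31 + 31 = 153 days.
September 1–23, 2329: 23 days.
Total: 2 + 153 + 23 = 178 days.

178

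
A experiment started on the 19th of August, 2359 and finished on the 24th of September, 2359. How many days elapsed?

36

August 2359: 31 − 19 = 12 days remain.
September 1–24, 2359: 24 days.
Total: 12 + 24 = 36 days.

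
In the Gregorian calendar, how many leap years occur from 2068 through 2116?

12

Years divisible by 4: 2068, 2072, …, 2116 — 13 in all.
Of these, 2100 is divisible by 100 but not 400, so not leap.
Leap years: 13 − 1 = 12.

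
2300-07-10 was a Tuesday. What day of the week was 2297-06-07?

Monday

Count forward from the earlier date (June 7, 2297) to the later (July 10, 2300):
Day-of-year of June 7, 2297: 158.
Day-of-year of July 10, 2300: 191.
2297 has 365 days, so 365 − 158 = 207 days remain in 2297.
Full years: 2298: 365; 2299: 365. Sum = 730.
Total: 207 + 730 + 191 = 1128 days.
1128 mod 7 = 1, so 1 day before Tuesday is Monday.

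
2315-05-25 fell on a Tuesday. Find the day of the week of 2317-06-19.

Day-of-year of May 25, 2315: 145.
Day-of-year of June 19, 2317: 170.
2315 has 365 days, so 365 − 145 = 220 days remain in 2315.
Full years: 2316: 366. Sum = 366.
Total: 220 + 366 + 170 = 756 days.
756 is a multiple of 7, so 2317-06-19 falls on the same weekday: Tuesday.

Tuesday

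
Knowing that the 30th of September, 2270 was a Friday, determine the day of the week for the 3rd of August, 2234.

Count forward from the earlier date (August 3, 2234) to the later (September 30, 2270):
From August 3, 2234 to August 3, 2270: 36 years, of which 9 contain a Feb 29 — 27×365 + 9×366 = 13149 days.
August 2270: 31 − 3 = 28 days remain.
September 1–30, 2270: 30 days.
Residual: 58 days.
Total: 13207 days.
13207 mod 7 = 5, so 5 days before Friday is Sunday.

Sunday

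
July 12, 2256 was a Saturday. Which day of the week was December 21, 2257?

July 2256: 31 − 12 = 19 days remain.
Then 16 full months totalling 487 days.
December 1–21, 2257: 21 days.
Total: 19 + 487 + 21 = 527 days.
527 mod 7 = 2, so 2 days after Saturday is Monday.

Monday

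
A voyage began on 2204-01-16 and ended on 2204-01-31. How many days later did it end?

Within January 2204: 31 − 16 = 15 days.

15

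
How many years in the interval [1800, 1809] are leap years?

Years divisible by 4 in [1800, 1809]: 1800, 1804, 1808.
Of these, 1800 is divisible by 100 but not 400, so not leap.
Leap years: 3 − 1 = 2.

2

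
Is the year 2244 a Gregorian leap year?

Yes

2244 is a leap year.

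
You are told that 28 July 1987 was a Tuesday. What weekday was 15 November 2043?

From July 28, 1987 to July 28, 2043: 56 years, of which 14 contain a Feb 29 — 42×365 + 14×366 = 20454 days.
(2000 is a leap year (divisible by 400).)
July 2043: 31 − 28 = 3 days remain.
Then August (31), September (30), October (31): 31 + 30 + 31 = 92 days.
November 1–15, 2043: 15 days.
Residual: 110 days.
Total: 20564 days.
20564 mod 7 = 5, so 5 days after Tuesday is Sunday.

Sunday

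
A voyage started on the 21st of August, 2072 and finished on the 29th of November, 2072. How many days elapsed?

August 2072: 31 − 21 = 10 days remain.
Then September (30), October (31): 30 + 31 = 61 days.
November 1–29, 2072: 29 days.
Total: 10 + 61 + 29 = 100 days.

100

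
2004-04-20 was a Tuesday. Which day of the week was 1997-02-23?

Sunday

Count forward from the earlier date (February 23, 1997) to the later (April 20, 2004):
From February 23, 1997 to February 23, 2004: 7 years, of which 1 contains a Feb 29 — 6×365 + 1×366 = 2556 days.
(2000 is a leap year (divisible by 400).)
February 2004: 29 − 23 = 6 days remain (2004 is a leap year, so February has 29 days).
Then March (31): 31 days.
April 1–20, 2004: 20 days.
Residual: 57 days.
Total: 2613 days.
2613 mod 7 = 2, so 2 days before Tuesday is Sunday.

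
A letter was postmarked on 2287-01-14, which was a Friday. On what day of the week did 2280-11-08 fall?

Monday

Count forward from the earlier date (November 8, 2280) to the later (January 14, 2287):
Day-of-year of November 8, 2280: 313.
Day-of-year of January 14, 2287: 14.
2280 has 366 days, so 366 − 313 = 53 days remain in 2280.
Full years: 2281: 365; 2282: 365; 2283: 365; 2284: 366; 2285: 365; 2286: 365. Sum = 2191.
Total: 53 + 2191 + 14 = 2258 days.
2258 mod 7 = 4, so 4 days before Friday is Monday.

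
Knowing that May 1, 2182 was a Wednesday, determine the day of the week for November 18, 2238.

Sunday

From May 1, 2182 to May 1, 2238: 56 years, of which 13 contain a Feb 29 — 43×365 + 13×366 = 20453 days.
(2200 is not a leap year (divisible by 100 but not 400).)
May 2238: 31 − 1 = 30 days remain.
Then June (30), July (31), August (31), September (30), October (31): 30 + 31 + 31 + 30 + 31 = 153 days.
November 1–18, 2238: 18 days.
Residual: 201 days.
Total: 20654 days.
20654 mod 7 = 4, so 4 days after Wednesday is Sunday.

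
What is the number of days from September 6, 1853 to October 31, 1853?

55

September 1853: 30 − 6 = 24 days remain.
October 1–31, 1853: 31 days.
Total: 24 + 31 = 55 days.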